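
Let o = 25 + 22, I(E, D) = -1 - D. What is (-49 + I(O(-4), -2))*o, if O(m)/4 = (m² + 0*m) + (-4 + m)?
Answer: -2256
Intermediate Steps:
O(m) = -16 + 4*m + 4*m² (O(m) = 4*((m² + 0*m) + (-4 + m)) = 4*((m² + 0) + (-4 + m)) = 4*(m² + (-4 + m)) = 4*(-4 + m + m²) = -16 + 4*m + 4*m²)
o = 47
(-49 + I(O(-4), -2))*o = (-49 + (-1 - 1*(-2)))*47 = (-49 + (-1 + 2))*47 = (-49 + 1)*47 = -48*47 = -2256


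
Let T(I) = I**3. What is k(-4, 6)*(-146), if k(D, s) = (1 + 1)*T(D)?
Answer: 18688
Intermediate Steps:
k(D, s) = 2*D**3 (k(D, s) = (1 + 1)*D**3 = 2*D**3)
k(-4, 6)*(-146) = (2*(-4)**3)*(-146) = (2*(-64))*(-146) = -128*(-146) = 18688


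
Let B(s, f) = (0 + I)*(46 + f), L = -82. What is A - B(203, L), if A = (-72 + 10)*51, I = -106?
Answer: -6978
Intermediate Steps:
B(s, f) = -4876 - 106*f (B(s, f) = (0 - 106)*(46 + f) = -106*(46 + f) = -4876 - 106*f)
A = -3162 (A = -62*51 = -3162)
A - B(203, L) = -3162 - (-4876 - 106*(-82)) = -3162 - (-4876 + 8692) = -3162 - 1*3816 = -3162 - 3816 = -6978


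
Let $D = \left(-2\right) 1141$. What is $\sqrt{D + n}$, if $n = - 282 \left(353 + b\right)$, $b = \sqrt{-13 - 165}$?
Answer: $\sqrt{-101828 - 282 i \sqrt{178}} \approx 5.894 - 319.16 i$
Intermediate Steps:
$D = -2282$
$b = i \sqrt{178}$ ($b = \sqrt{-178} = i \sqrt{178} \approx 13.342 i$)
$n = -99546 - 282 i \sqrt{178}$ ($n = - 282 \left(353 + i \sqrt{178}\right) = -99546 - 282 i \sqrt{178} \approx -99546.0 - 3762.3 i$)
$\sqrt{D + n} = \sqrt{-2282 - \left(99546 + 282 i \sqrt{178}\right)} = \sqrt{-101828 - 282 i \sqrt{178}}$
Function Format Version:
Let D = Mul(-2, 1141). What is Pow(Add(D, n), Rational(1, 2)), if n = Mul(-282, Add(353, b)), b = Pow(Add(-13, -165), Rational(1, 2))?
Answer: Pow(Add(-101828, Mul(-282, I, Pow(178, Rational(1, 2)))), Rational(1, 2)) ≈ Add(5.894, Mul(-319.16, I))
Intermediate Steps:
D = -2282
b = Mul(I, Pow(178, Rational(1, 2))) (b = Pow(-178, Rational(1, 2)) = Mul(I, Pow(178, Rational(1, 2))) ≈ Mul(13.342, I))
n = Add(-99546, Mul(-282, I, Pow(178, Rational(1, 2)))) (n = Mul(-282, Add(353, Mul(I, Pow(178, Rational(1, 2))))) = Add(-99546, Mul(-282, I, Pow(178, Rational(1, 2)))) ≈ Add(-99546., Mul(-3762.3, I)))
Pow(Add(D, n), Rational(1, 2)) = Pow(Add(-2282, Add(-99546, Mul(-282, I, Pow(178, Rational(1, 2))))), Rational(1, 2)) = Pow(Add(-101828, Mul(-282, I, Pow(178, Rational(1, 2)))), Rational(1, 2))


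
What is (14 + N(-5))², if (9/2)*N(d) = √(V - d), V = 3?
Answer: 15908/81 + 112*√2/9 ≈ 213.99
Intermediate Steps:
N(d) = 2*√(3 - d)/9
(14 + N(-5))² = (14 + 2*√(3 - 1*(-5))/9)² = (14 + 2*√(3 + 5)/9)² = (14 + 2*√8/9)² = (14 + 2*(2*√2)/9)² = (14 + 4*√2/9)²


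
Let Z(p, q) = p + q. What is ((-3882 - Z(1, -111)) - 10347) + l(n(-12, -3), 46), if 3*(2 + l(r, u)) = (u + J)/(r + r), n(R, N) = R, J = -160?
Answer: -169433/12 ≈ -14119.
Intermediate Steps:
l(r, u) = -2 + (-160 + u)/(6*r) (l(r, u) = -2 + ((u - 160)/(r + r))/3 = -2 + ((-160 + u)/((2*r)))/3 = -2 + ((-160 + u)*(1/(2*r)))/3 = -2 + ((-160 + u)/(2*r))/3 = -2 + (-160 + u)/(6*r))
((-3882 - Z(1, -111)) - 10347) + l(n(-12, -3), 46) = ((-3882 - (1 - 111)) - 10347) + (⅙)*(-160 + 46 - 12*(-12))/(-12) = ((-3882 - 1*(-110)) - 10347) + (⅙)*(-1/12)*(-160 + 46 + 144) = ((-3882 + 110) - 10347) + (⅙)*(-1/12)*30 = (-3772 - 10347) - 5/12 = -14119 - 5/12 = -169433/12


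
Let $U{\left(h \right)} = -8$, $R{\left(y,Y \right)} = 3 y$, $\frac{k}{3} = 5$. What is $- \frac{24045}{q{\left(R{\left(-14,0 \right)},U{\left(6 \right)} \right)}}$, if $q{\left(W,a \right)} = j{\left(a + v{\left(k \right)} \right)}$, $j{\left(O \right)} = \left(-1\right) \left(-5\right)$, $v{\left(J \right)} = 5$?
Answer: $-4809$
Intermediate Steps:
$k = 15$ ($k = 3 \cdot 5 = 15$)
$j{\left(O \right)} = 5$
$q{\left(W,a \right)} = 5$
$- \frac{24045}{q{\left(R{\left(-14,0 \right)},U{\left(6 \right)} \right)}} = - \frac{24045}{5} = \left(-24045\right) \frac{1}{5} = -4809$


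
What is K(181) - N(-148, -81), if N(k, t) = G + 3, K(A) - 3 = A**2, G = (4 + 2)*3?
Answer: 32743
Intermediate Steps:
G = 18 (G = 6*3 = 18)
K(A) = 3 + A**2
N(k, t) = 21 (N(k, t) = 18 + 3 = 21)
K(181) - N(-148, -81) = (3 + 181**2) - 1*21 = (3 + 32761) - 21 = 32764 - 21 = 32743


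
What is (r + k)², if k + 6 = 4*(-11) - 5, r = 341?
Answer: 81796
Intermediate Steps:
k = -55 (k = -6 + (4*(-11) - 5) = -6 + (-44 - 5) = -6 - 49 = -55)
(r + k)² = (341 - 55)² = 286² = 81796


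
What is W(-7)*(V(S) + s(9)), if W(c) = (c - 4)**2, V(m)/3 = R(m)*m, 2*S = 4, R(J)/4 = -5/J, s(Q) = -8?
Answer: -8228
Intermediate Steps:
R(J) = -20/J (R(J) = 4*(-5/J) = -20/J)
S = 2 (S = (1/2)*4 = 2)
V(m) = -60 (V(m) = 3*((-20/m)*m) = 3*(-20) = -60)
W(c) = (-4 + c)**2
W(-7)*(V(S) + s(9)) = (-4 - 7)**2*(-60 - 8) = (-11)**2*(-68) = 121*(-68) = -8228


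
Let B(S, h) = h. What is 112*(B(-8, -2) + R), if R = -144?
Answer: -16352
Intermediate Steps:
112*(B(-8, -2) + R) = 112*(-2 - 144) = 112*(-146) = -16352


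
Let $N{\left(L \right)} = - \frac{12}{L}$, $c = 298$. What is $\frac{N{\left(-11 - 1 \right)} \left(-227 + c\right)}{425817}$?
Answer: $\frac{71}{425817} \approx 0.00016674$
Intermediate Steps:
$\frac{N{\left(-11 - 1 \right)} \left(-227 + c\right)}{425817} = \frac{- \frac{12}{-11 - 1} \left(-227 + 298\right)}{425817} = - \frac{12}{-11 - 1} \cdot 71 \cdot \frac{1}{425817} = - \frac{12}{-12} \cdot 71 \cdot \frac{1}{425817} = \left(-12\right) \left(- \frac{1}{12}\right) 71 \cdot \frac{1}{425817} = 1 \cdot 71 \cdot \frac{1}{425817} = 71 \cdot \frac{1}{425817} = \frac{71}{425817}$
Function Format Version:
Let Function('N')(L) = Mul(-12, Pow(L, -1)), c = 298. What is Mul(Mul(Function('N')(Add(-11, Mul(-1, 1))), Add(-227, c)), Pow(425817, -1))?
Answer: Rational(71, 425817) ≈ 0.00016674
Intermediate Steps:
Mul(Mul(Function('N')(Add(-11, Mul(-1, 1))), Add(-227, c)), Pow(425817, -1)) = Mul(Mul(Mul(-12, Pow(Add(-11, Mul(-1, 1)), -1)), Add(-227, 298)), Pow(425817, -1)) = Mul(Mul(Mul(-12, Pow(Add(-11, -1), -1)), 71), Rational(1, 425817)) = Mul(Mul(Mul(-12, Pow(-12, -1)), 71), Rational(1, 425817)) = Mul(Mul(Mul(-12, Rational(-1, 12)), 71), Rational(1, 425817)) = Mul(Mul(1, 71), Rational(1, 425817)) = Mul(71, Rational(1, 425817)) = Rational(71, 425817)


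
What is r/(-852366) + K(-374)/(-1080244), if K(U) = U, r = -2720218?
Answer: 66791317229/20926437666 ≈ 3.1917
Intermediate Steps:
r/(-852366) + K(-374)/(-1080244) = -2720218/(-852366) - 374/(-1080244) = -2720218*(-1/852366) - 374*(-1/1080244) = 1360109/426183 + 17/49102 = 66791317229/20926437666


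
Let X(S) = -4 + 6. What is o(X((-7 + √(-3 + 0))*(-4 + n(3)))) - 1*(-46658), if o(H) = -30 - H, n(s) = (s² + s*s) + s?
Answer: 46626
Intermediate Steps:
n(s) = s + 2*s² (n(s) = (s² + s²) + s = 2*s² + s = s + 2*s²)
X(S) = 2
o(X((-7 + √(-3 + 0))*(-4 + n(3)))) - 1*(-46658) = (-30 - 1*2) - 1*(-46658) = (-30 - 2) + 46658 = -32 + 46658 = 46626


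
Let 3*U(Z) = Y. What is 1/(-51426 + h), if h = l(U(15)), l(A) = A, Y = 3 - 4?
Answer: -3/154279 ≈ -1.9445e-5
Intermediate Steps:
Y = -1
U(Z) = -⅓ (U(Z) = (⅓)*(-1) = -⅓)
h = -⅓ ≈ -0.33333
1/(-51426 + h) = 1/(-51426 - ⅓) = 1/(-154279/3) = -3/154279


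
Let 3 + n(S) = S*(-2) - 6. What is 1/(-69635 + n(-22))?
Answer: -1/69600 ≈ -1.4368e-5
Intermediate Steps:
n(S) = -9 - 2*S (n(S) = -3 + (S*(-2) - 6) = -3 + (-2*S - 6) = -3 + (-6 - 2*S) = -9 - 2*S)
1/(-69635 + n(-22)) = 1/(-69635 + (-9 - 2*(-22))) = 1/(-69635 + (-9 + 44)) = 1/(-69635 + 35) = 1/(-69600) = -1/69600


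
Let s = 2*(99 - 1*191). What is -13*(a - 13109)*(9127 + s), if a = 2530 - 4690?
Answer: 1775158671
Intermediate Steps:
a = -2160
s = -184 (s = 2*(99 - 191) = 2*(-92) = -184)
-13*(a - 13109)*(9127 + s) = -13*(-2160 - 13109)*(9127 - 184) = -(-198497)*8943 = -13*(-136550667) = 1775158671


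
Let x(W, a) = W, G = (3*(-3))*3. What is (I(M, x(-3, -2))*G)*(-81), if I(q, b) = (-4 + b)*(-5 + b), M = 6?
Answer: 122472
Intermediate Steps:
G = -27 (G = -9*3 = -27)
I(q, b) = (-5 + b)*(-4 + b)
(I(M, x(-3, -2))*G)*(-81) = ((20 + (-3)² - 9*(-3))*(-27))*(-81) = ((20 + 9 + 27)*(-27))*(-81) = (56*(-27))*(-81) = -1512*(-81) = 122472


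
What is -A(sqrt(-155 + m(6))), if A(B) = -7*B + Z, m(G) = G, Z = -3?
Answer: 3 + 7*I*sqrt(149) ≈ 3.0 + 85.446*I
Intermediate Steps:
A(B) = -3 - 7*B (A(B) = -7*B - 3 = -3 - 7*B)
-A(sqrt(-155 + m(6))) = -(-3 - 7*sqrt(-155 + 6)) = -(-3 - 7*I*sqrt(149)) = 3 + 7*I*sqrt(149)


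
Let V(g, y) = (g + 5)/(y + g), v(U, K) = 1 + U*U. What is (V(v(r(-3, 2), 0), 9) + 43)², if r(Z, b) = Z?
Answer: 692224/361 ≈ 1917.5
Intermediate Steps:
v(U, K) = 1 + U²
V(g, y) = (5 + g)/(g + y)
(V(v(r(-3, 2), 0), 9) + 43)² = ((5 + (1 + (-3)²))/((1 + (-3)²) + 9) + 43)² = ((5 + (1 + 9))/((1 + 9) + 9) + 43)² = ((5 + 10)/(10 + 9) + 43)² = (15/19 + 43)² = (832/19)² = 692224/361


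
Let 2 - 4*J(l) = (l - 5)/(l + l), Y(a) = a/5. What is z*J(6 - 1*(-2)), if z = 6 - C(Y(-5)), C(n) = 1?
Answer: 145/64 ≈ 2.2656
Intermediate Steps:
Y(a) = a/5 (Y(a) = a*(⅕) = a/5)
J(l) = ½ - (-5 + l)/(8*l) (J(l) = ½ - (l - 5)/(4*(l + l)) = ½ - (-5 + l)/(4*(2*l)) = ½ - (-5 + l)*1/(2*l)/4 = ½ - (-5 + l)/(8*l))
z = 5 (z = 6 - 1*1 = 6 - 1 = 5)
z*J(6 - 1*(-2)) = 5*((5 + 3*(6 - 1*(-2)))/(8*(6 - 1*(-2)))) = 5*((5 + 3*(6 + 2))/(8*(6 + 2))) = 5*((⅛)*(5 + 3*8)/8) = 5*((⅛)*(⅛)*(5 + 24)) = 5*((⅛)*(⅛)*29) = 5*(29/64) = 145/64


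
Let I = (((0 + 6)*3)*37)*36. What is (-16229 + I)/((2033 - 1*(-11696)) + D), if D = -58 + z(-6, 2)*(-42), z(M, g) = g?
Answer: 7747/13587 ≈ 0.57018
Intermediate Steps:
I = 23976 (I = ((6*3)*37)*36 = (18*37)*36 = 666*36 = 23976)
D = -142 (D = -58 + 2*(-42) = -58 - 84 = -142)
(-16229 + I)/((2033 - 1*(-11696)) + D) = (-16229 + 23976)/((2033 - 1*(-11696)) - 142) = 7747/((2033 + 11696) - 142) = 7747/(13729 - 142) = 7747/13587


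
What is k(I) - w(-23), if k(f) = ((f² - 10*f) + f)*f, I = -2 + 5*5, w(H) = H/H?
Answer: 7405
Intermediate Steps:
w(H) = 1
I = 23 (I = -2 + 25 = 23)
k(f) = f*(f² - 9*f) (k(f) = (f² - 9*f)*f = f*(f² - 9*f))
k(I) - w(-23) = 23²*(-9 + 23) - 1*1 = 529*14 - 1 = 7406 - 1 = 7405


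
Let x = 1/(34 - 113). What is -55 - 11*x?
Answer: -4334/79 ≈ -54.861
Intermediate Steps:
x = -1/79 (x = 1/(-79) = -1/79 ≈ -0.012658)
-55 - 11*x = -55 - 11*(-1/79) = -55 + 11/79 = -4334/79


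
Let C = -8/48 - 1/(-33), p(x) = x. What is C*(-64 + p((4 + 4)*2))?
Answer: 72/11 ≈ 6.5455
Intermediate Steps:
C = -3/22 (C = -8*1/48 - 1*(-1/33) = -⅙ + 1/33 = -3/22 ≈ -0.13636)
C*(-64 + p((4 + 4)*2)) = -3*(-64 + (4 + 4)*2)/22 = -3*(-64 + 8*2)/22 = -3*(-64 + 16)/22 = -3/22*(-48) = 72/11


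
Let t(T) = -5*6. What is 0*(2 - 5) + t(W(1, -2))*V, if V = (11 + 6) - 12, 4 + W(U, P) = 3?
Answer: -150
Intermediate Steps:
W(U, P) = -1 (W(U, P) = -4 + 3 = -1)
t(T) = -30
V = 5 (V = 17 - 12 = 5)
0*(2 - 5) + t(W(1, -2))*V = 0*(2 - 5) - 30*5 = 0*(-3) - 150 = 0 - 150 = -150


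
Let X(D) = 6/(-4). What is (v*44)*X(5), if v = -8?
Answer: 528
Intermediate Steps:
X(D) = -3/2 (X(D) = 6*(-¼) = -3/2)
(v*44)*X(5) = -8*44*(-3/2) = -352*(-3/2) = 528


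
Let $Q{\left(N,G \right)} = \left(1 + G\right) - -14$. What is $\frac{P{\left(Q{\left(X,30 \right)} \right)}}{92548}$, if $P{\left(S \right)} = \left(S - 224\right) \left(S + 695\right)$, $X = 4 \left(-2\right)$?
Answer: $- \frac{33115}{23137} \approx -1.4313$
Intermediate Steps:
$X = -8$
$Q{\left(N,G \right)} = 15 + G$ ($Q{\left(N,G \right)} = \left(1 + G\right) + 14 = 15 + G$)
$P{\left(S \right)} = \left(-224 + S\right) \left(695 + S\right)$
$\frac{P{\left(Q{\left(X,30 \right)} \right)}}{92548} = \frac{-155680 + \left(15 + 30\right)^{2} + 471 \left(15 + 30\right)}{92548} = \left(-155680 + 45^{2} + 471 \cdot 45\right) \frac{1}{92548} = \left(-155680 + 2025 + 21195\right) \frac{1}{92548} = \left(-132460\right) \frac{1}{92548} = - \frac{33115}{23137}$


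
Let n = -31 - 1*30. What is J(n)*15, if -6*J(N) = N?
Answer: 305/2 ≈ 152.50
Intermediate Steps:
n = -61 (n = -31 - 30 = -61)
J(N) = -N/6
J(n)*15 = -⅙*(-61)*15 = (61/6)*15 = 305/2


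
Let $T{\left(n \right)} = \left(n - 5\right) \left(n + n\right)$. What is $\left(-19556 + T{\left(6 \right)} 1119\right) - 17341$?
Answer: $-23469$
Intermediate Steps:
$T{\left(n \right)} = 2 n \left(-5 + n\right)$ ($T{\left(n \right)} = \left(-5 + n\right) 2 n = 2 n \left(-5 + n\right)$)
$\left(-19556 + T{\left(6 \right)} 1119\right) - 17341 = \left(-19556 + 2 \cdot 6 \left(-5 + 6\right) 1119\right) - 17341 = \left(-19556 + 2 \cdot 6 \cdot 1 \cdot 1119\right) - 17341 = \left(-19556 + 12 \cdot 1119\right) - 17341 = \left(-19556 + 13428\right) - 17341 = -6128 - 17341 = -23469$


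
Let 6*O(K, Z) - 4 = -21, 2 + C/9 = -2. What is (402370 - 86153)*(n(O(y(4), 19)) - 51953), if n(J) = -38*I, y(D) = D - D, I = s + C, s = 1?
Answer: -16007853191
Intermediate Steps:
C = -36 (C = -18 + 9*(-2) = -18 - 18 = -36)
I = -35 (I = 1 - 36 = -35)
y(D) = 0
O(K, Z) = -17/6 (O(K, Z) = ⅔ + (⅙)*(-21) = ⅔ - 7/2 = -17/6)
n(J) = 1330 (n(J) = -38*(-35) = 1330)
(402370 - 86153)*(n(O(y(4), 19)) - 51953) = (402370 - 86153)*(1330 - 51953) = 316217*(-50623) = -16007853191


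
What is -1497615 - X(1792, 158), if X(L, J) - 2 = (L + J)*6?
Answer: -1509317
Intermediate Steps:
X(L, J) = 2 + 6*J + 6*L (X(L, J) = 2 + (L + J)*6 = 2 + (J + L)*6 = 2 + (6*J + 6*L) = 2 + 6*J + 6*L)
-1497615 - X(1792, 158) = -1497615 - (2 + 6*158 + 6*1792) = -1497615 - (2 + 948 + 10752) = -1497615 - 1*11702 = -1497615 - 11702 = -1509317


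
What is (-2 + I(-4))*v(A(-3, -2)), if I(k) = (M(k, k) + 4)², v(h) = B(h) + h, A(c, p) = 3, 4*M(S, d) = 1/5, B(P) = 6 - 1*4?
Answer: 5761/80 ≈ 72.012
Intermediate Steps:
B(P) = 2 (B(P) = 6 - 4 = 2)
M(S, d) = 1/20 (M(S, d) = (¼)/5 = (¼)*(⅕) = 1/20)
v(h) = 2 + h
I(k) = 6561/400 (I(k) = (1/20 + 4)² = (81/20)² = 6561/400)
(-2 + I(-4))*v(A(-3, -2)) = (-2 + 6561/400)*(2 + 3) = (5761/400)*5 = 5761/80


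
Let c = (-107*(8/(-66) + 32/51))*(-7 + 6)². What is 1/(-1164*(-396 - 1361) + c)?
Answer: 561/1147297640 ≈ 4.8898e-7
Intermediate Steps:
c = -30388/561 (c = -107*(8*(-1/66) + 32*(1/51))*(-1)² = -107*(-4/33 + 32/51)*1 = -107*284/561*1 = -30388/561*1 = -30388/561 ≈ -54.168)
1/(-1164*(-396 - 1361) + c) = 1/(-1164*(-396 - 1361) - 30388/561) = 1/(-1164*(-1757) - 30388/561) = 1/(2045148 - 30388/561) = 1/(1147297640/561) = 561/1147297640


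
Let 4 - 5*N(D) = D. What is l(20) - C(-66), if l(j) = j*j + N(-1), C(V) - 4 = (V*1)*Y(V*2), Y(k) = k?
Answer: -8315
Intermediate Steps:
N(D) = ⅘ - D/5
C(V) = 4 + 2*V² (C(V) = 4 + (V*1)*(V*2) = 4 + V*(2*V) = 4 + 2*V²)
l(j) = 1 + j² (l(j) = j*j + (⅘ - ⅕*(-1)) = j² + (⅘ + ⅕) = j² + 1 = 1 + j²)
l(20) - C(-66) = (1 + 20²) - (4 + 2*(-66)²) = (1 + 400) - (4 + 2*4356) = 401 - (4 + 8712) = 401 - 1*8716 = 401 - 8716 = -8315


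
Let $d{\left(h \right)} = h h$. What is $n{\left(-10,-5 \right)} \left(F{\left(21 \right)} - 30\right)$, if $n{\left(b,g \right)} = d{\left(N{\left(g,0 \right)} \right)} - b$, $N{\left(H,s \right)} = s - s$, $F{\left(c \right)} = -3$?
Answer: $-330$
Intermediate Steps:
$N{\left(H,s \right)} = 0$
$d{\left(h \right)} = h^{2}$
$n{\left(b,g \right)} = - b$ ($n{\left(b,g \right)} = 0^{2} - b = 0 - b = - b$)
$n{\left(-10,-5 \right)} \left(F{\left(21 \right)} - 30\right) = \left(-1\right) \left(-10\right) \left(-3 - 30\right) = 10 \left(-33\right) = -330$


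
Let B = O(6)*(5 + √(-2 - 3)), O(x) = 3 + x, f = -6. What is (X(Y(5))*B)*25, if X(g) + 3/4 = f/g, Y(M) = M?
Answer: -8775/4 - 1755*I*√5/4 ≈ -2193.8 - 981.08*I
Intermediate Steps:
X(g) = -¾ - 6/g
B = 45 + 9*I*√5 (B = (3 + 6)*(5 + √(-2 - 3)) = 9*(5 + √(-5)) = 9*(5 + I*√5) = 45 + 9*I*√5 ≈ 45.0 + 20.125*I)
(X(Y(5))*B)*25 = ((-¾ - 6/5)*(45 + 9*I*√5))*25 = -39*(45 + 9*I*√5)/20*25 = (-351/4 - 351*I*√5/20)*25 = -8775/4 - 1755*I*√5/4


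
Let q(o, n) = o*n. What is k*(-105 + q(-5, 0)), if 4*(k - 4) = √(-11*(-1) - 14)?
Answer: -420 - 105*I*√3/4 ≈ -420.0 - 45.466*I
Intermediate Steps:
q(o, n) = n*o
k = 4 + I*√3/4 (k = 4 + √(-11*(-1) - 14)/4 = 4 + √(11 - 14)/4 = 4 + √(-3)/4 = 4 + (I*√3)/4 = 4 + I*√3/4 ≈ 4.0 + 0.43301*I)
k*(-105 + q(-5, 0)) = (4 + I*√3/4)*(-105 + 0*(-5)) = (4 + I*√3/4)*(-105 + 0) = (4 + I*√3/4)*(-105) = -420 - 105*I*√3/4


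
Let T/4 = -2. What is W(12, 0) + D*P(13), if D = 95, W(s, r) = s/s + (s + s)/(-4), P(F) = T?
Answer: -765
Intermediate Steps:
T = -8 (T = 4*(-2) = -8)
P(F) = -8
W(s, r) = 1 - s/2 (W(s, r) = 1 + (2*s)*(-1/4) = 1 - s/2)
W(12, 0) + D*P(13) = (1 - 1/2*12) + 95*(-8) = (1 - 6) - 760 = -5 - 760 = -765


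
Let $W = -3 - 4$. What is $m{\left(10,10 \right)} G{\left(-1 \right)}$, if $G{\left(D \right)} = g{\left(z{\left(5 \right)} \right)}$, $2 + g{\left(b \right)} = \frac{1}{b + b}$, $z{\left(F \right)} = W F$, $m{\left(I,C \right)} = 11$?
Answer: $- \frac{1551}{70} \approx -22.157$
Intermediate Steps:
$W = -7$ ($W = -3 - 4 = -7$)
$z{\left(F \right)} = - 7 F$
$g{\left(b \right)} = -2 + \frac{1}{2 b}$ ($g{\left(b \right)} = -2 + \frac{1}{b + b} = -2 + \frac{1}{2 b}$)
$G{\left(D \right)} = - \frac{141}{70}$ ($G{\left(D \right)} = -2 + \frac{1}{2 \left(\left(-7\right) 5\right)} = -2 + \frac{1}{2 \left(-35\right)} = -2 + \frac{1}{2} \left(- \frac{1}{35}\right) = -2 - \frac{1}{70} = - \frac{141}{70}$)
$m{\left(10,10 \right)} G{\left(-1 \right)} = 11 \left(- \frac{141}{70}\right) = - \frac{1551}{70}$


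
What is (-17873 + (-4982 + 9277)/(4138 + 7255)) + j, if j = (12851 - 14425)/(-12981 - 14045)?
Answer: -2751545849031/153953609 ≈ -17873.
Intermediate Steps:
j = 787/13513 (j = -1574/(-27026) = -1574*(-1/27026) = 787/13513 ≈ 0.058240)
(-17873 + (-4982 + 9277)/(4138 + 7255)) + j = (-17873 + (-4982 + 9277)/(4138 + 7255)) + 787/13513 = (-17873 + 4295/11393) + 787/13513 = -203622794/11393 + 787/13513 = -2751545849031/153953609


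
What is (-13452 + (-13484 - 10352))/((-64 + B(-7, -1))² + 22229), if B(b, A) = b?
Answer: -18644/13635 ≈ -1.3674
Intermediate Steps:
(-13452 + (-13484 - 10352))/((-64 + B(-7, -1))² + 22229) = (-13452 + (-13484 - 10352))/((-64 - 7)² + 22229) = (-13452 - 23836)/((-71)² + 22229) = -37288/(5041 + 22229) = -37288/27270 = -37288*1/27270 = -18644/13635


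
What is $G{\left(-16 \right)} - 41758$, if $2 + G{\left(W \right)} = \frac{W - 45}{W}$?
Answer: $- \frac{668099}{16} \approx -41756.0$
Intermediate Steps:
$G{\left(W \right)} = -2 + \frac{-45 + W}{W}$ ($G{\left(W \right)} = -2 + \frac{W - 45}{W} = -2 + \frac{-45 + W}{W}$)
$G{\left(-16 \right)} - 41758 = \frac{-45 - -16}{-16} - 41758 = - \frac{-45 + 16}{16} - 41758 = \left(- \frac{1}{16}\right) \left(-29\right) - 41758 = \frac{29}{16} - 41758 = - \frac{668099}{16}$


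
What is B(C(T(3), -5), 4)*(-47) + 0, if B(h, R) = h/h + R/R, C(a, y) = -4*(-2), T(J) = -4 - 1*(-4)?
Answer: -94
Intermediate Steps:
T(J) = 0 (T(J) = -4 + 4 = 0)
C(a, y) = 8
B(h, R) = 2 (B(h, R) = 1 + 1 = 2)
B(C(T(3), -5), 4)*(-47) + 0 = 2*(-47) + 0 = -94 + 0 = -94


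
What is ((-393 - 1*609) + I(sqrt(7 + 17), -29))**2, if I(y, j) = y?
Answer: 1004028 - 4008*sqrt(6) ≈ 9.9421e+5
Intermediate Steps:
((-393 - 1*609) + I(sqrt(7 + 17), -29))**2 = ((-393 - 1*609) + sqrt(7 + 17))**2 = ((-393 - 609) + sqrt(24))**2 = (-1002 + 2*sqrt(6))**2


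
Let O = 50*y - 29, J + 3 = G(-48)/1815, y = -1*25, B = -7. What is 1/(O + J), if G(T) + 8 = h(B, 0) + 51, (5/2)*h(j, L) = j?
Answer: -3025/3877983 ≈ -0.00078005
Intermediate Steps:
y = -25
h(j, L) = 2*j/5
G(T) = 201/5 (G(T) = -8 + ((2/5)*(-7) + 51) = -8 + (-14/5 + 51) = -8 + 241/5 = 201/5)
J = -9008/3025 (J = -3 + (201/5)/1815 = -3 + (201/5)*(1/1815) = -3 + 67/3025 = -9008/3025 ≈ -2.9779)
O = -1279 (O = 50*(-25) - 29 = -1250 - 29 = -1279)
1/(O + J) = 1/(-1279 - 9008/3025) = 1/(-3877983/3025) = -3025/3877983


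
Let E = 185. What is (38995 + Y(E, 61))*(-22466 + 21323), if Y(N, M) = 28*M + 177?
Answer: -46725840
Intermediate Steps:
Y(N, M) = 177 + 28*M
(38995 + Y(E, 61))*(-22466 + 21323) = (38995 + (177 + 28*61))*(-22466 + 21323) = (38995 + (177 + 1708))*(-1143) = (38995 + 1885)*(-1143) = 40880*(-1143) = -46725840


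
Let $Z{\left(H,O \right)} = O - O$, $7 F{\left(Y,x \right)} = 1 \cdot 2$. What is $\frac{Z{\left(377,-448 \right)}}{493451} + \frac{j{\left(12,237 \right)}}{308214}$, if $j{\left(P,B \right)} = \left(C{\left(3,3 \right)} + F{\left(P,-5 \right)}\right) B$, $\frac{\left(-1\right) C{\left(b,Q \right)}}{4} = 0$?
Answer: $\frac{79}{359583} \approx 0.0002197$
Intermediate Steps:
$F{\left(Y,x \right)} = \frac{2}{7}$ ($F{\left(Y,x \right)} = \frac{1 \cdot 2}{7} = \frac{1}{7} \cdot 2 = \frac{2}{7}$)
$C{\left(b,Q \right)} = 0$ ($C{\left(b,Q \right)} = \left(-4\right) 0 = 0$)
$Z{\left(H,O \right)} = 0$
$j{\left(P,B \right)} = \frac{2 B}{7}$ ($j{\left(P,B \right)} = \left(0 + \frac{2}{7}\right) B = \frac{2 B}{7}$)
$\frac{Z{\left(377,-448 \right)}}{493451} + \frac{j{\left(12,237 \right)}}{308214} = \frac{0}{493451} + \frac{\frac{2}{7} \cdot 237}{308214} = 0 \cdot \frac{1}{493451} + \frac{474}{7} \cdot \frac{1}{308214} = 0 + \frac{79}{359583} = \frac{79}{359583}$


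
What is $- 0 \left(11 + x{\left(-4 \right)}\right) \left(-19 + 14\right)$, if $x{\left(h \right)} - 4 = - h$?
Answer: $0$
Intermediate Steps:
$x{\left(h \right)} = 4 - h$
$- 0 \left(11 + x{\left(-4 \right)}\right) \left(-19 + 14\right) = - 0 \left(11 + \left(4 - -4\right)\right) \left(-19 + 14\right) = - 0 \left(11 + \left(4 + 4\right)\right) \left(-5\right) = - 0 \left(11 + 8\right) \left(-5\right) = - 0 \cdot 19 \left(-5\right) = - 0 \left(-95\right) = \left(-1\right) 0 = 0$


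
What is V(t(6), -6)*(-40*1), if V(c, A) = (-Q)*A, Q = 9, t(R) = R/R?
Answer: -2160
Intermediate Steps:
t(R) = 1
V(c, A) = -9*A (V(c, A) = (-1*9)*A = -9*A)
V(t(6), -6)*(-40*1) = (-9*(-6))*(-40*1) = 54*(-40) = -2160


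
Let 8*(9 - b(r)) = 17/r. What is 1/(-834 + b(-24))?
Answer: -192/158383 ≈ -0.0012123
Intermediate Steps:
b(r) = 9 - 17/(8*r)
1/(-834 + b(-24)) = 1/(-834 + (9 - 17/8/(-24))) = 1/(-834 + (9 - 17/8*(-1/24))) = 1/(-834 + (9 + 17/192)) = 1/(-834 + 1745/192) = 1/(-158383/192) = -192/158383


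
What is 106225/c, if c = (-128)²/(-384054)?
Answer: -20398068075/8192 ≈ -2.4900e+6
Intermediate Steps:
c = -8192/192027 (c = 16384*(-1/384054) = -8192/192027 ≈ -0.042661)
106225/c = 106225/(-8192/192027) = 106225*(-192027/8192) = -20398068075/8192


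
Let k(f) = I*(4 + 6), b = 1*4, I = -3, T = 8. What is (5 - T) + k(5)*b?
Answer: -123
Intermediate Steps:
b = 4
k(f) = -30 (k(f) = -3*(4 + 6) = -3*10 = -30)
(5 - T) + k(5)*b = (5 - 1*8) - 30*4 = (5 - 8) - 120 = -3 - 120 = -123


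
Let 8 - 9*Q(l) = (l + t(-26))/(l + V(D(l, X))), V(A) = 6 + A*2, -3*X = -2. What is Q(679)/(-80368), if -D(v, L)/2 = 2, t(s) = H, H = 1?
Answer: -296/30605139 ≈ -9.6716e-6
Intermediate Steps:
X = ⅔ (X = -⅓*(-2) = ⅔ ≈ 0.66667)
t(s) = 1
D(v, L) = -4 (D(v, L) = -2*2 = -4)
V(A) = 6 + 2*A
Q(l) = 8/9 - (1 + l)/(9*(-2 + l)) (Q(l) = 8/9 - (l + 1)/(9*(l + (6 + 2*(-4)))) = 8/9 - (1 + l)/(9*(l + (6 - 8))) = 8/9 - (1 + l)/(9*(l - 2)) = 8/9 - (1 + l)/(9*(-2 + l)))
Q(679)/(-80368) = ((-17 + 7*679)/(9*(-2 + 679)))/(-80368) = ((⅑)*(-17 + 4753)/677)*(-1/80368) = ((⅑)*(1/677)*4736)*(-1/80368) = (4736/6093)*(-1/80368) = -296/30605139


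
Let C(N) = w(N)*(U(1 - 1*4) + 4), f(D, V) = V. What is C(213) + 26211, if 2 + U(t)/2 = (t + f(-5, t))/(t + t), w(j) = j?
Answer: 26637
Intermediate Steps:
U(t) = -2 (U(t) = -4 + 2*((t + t)/(t + t)) = -4 + 2*((2*t)/((2*t))) = -4 + 2*((2*t)*(1/(2*t))) = -4 + 2*1 = -4 + 2 = -2)
C(N) = 2*N (C(N) = N*(-2 + 4) = N*2 = 2*N)
C(213) + 26211 = 2*213 + 26211 = 426 + 26211 = 26637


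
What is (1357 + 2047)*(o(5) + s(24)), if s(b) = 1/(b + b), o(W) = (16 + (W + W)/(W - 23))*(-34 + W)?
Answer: -54883543/36 ≈ -1.5245e+6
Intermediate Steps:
o(W) = (-34 + W)*(16 + 2*W/(-23 + W)) (o(W) = (16 + (2*W)/(-23 + W))*(-34 + W) = (16 + 2*W/(-23 + W))*(-34 + W) = (-34 + W)*(16 + 2*W/(-23 + W)))
s(b) = 1/(2*b)
(1357 + 2047)*(o(5) + s(24)) = (1357 + 2047)*(2*(6256 - 490*5 + 9*5²)/(-23 + 5) + (½)/24) = 3404*(2*(6256 - 2450 + 9*25)/(-18) + (½)*(1/24)) = 3404*(2*(-1/18)*(6256 - 2450 + 225) + 1/48) = 3404*(2*(-1/18)*4031 + 1/48) = 3404*(-4031/9 + 1/48) = 3404*(-64493/144) = -54883543/36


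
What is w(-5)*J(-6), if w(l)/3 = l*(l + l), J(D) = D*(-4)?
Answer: 3600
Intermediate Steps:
J(D) = -4*D
w(l) = 6*l² (w(l) = 3*(l*(l + l)) = 3*(l*(2*l)) = 3*(2*l²) = 6*l²)
w(-5)*J(-6) = (6*(-5)²)*(-4*(-6)) = (6*25)*24 = 150*24 = 3600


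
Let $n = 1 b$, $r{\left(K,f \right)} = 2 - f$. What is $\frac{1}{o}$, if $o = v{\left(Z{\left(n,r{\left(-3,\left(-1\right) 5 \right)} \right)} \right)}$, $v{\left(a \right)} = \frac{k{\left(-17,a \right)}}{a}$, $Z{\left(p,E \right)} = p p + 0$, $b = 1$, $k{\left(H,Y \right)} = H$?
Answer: $- \frac{1}{17} \approx -0.058824$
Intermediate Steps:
$n = 1$ ($n = 1 \cdot 1 = 1$)
$Z{\left(p,E \right)} = p^{2}$ ($Z{\left(p,E \right)} = p^{2} + 0 = p^{2}$)
$v{\left(a \right)} = - \frac{17}{a}$
$o = -17$ ($o = - \frac{17}{1^{2}} = - \frac{17}{1} = \left(-17\right) 1 = -17$)
$\frac{1}{o} = \frac{1}{-17} = - \frac{1}{17}$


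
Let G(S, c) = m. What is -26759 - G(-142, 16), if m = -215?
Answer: -26544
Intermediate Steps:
G(S, c) = -215
-26759 - G(-142, 16) = -26759 - 1*(-215) = -26759 + 215 = -26544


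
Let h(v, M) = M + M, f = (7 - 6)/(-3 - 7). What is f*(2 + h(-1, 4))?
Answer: -1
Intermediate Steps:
f = -⅒ (f = 1/(-10) = 1*(-⅒) = -⅒ ≈ -0.10000)
h(v, M) = 2*M
f*(2 + h(-1, 4)) = -(2 + 2*4)/10 = -(2 + 8)/10 = -⅒*10 = -1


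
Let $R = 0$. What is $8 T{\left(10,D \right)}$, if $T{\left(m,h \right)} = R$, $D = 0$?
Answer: $0$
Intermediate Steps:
$T{\left(m,h \right)} = 0$
$8 T{\left(10,D \right)} = 8 \cdot 0 = 0$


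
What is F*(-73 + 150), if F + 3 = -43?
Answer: -3542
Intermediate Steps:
F = -46 (F = -3 - 43 = -46)
F*(-73 + 150) = -46*(-73 + 150) = -46*77 = -3542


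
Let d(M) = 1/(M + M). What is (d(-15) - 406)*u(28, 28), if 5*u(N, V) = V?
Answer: -170534/75 ≈ -2273.8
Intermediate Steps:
u(N, V) = V/5
d(M) = 1/(2*M)
(d(-15) - 406)*u(28, 28) = ((1/2)/(-15) - 406)*((1/5)*28) = ((1/2)*(-1/15) - 406)*(28/5) = (-1/30 - 406)*(28/5) = -12181/30*28/5 = -170534/75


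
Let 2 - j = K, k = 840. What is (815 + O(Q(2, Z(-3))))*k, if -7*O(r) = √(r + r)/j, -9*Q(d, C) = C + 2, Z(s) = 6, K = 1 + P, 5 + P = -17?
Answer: 684600 - 160*I/23 ≈ 6.846e+5 - 6.9565*I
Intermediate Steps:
P = -22 (P = -5 - 17 = -22)
K = -21 (K = 1 - 22 = -21)
j = 23 (j = 2 - 1*(-21) = 2 + 21 = 23)
Q(d, C) = -2/9 - C/9 (Q(d, C) = -(C + 2)/9 = -(2 + C)/9 = -2/9 - C/9)
O(r) = -√2*√r/161 (O(r) = -√(r + r)/(7*23) = -√(2*r)/(7*23) = -√2*√r/(7*23) = -√2*√r/161)
(815 + O(Q(2, Z(-3))))*k = (815 - √2*√(-2/9 - ⅑*6)/161)*840 = (815 - √2*√(-2/9 - ⅔)/161)*840 = (815 - √2*√(-8/9)/161)*840 = (815 - √2*2*I*√2/3/161)*840 = (815 - 4*I/483)*840 = 684600 - 160*I/23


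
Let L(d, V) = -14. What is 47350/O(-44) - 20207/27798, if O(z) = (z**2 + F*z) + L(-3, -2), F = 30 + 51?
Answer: -674707597/22822158 ≈ -29.564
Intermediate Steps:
F = 81
O(z) = -14 + z**2 + 81*z (O(z) = (z**2 + 81*z) - 14 = -14 + z**2 + 81*z)
47350/O(-44) - 20207/27798 = 47350/(-14 + (-44)**2 + 81*(-44)) - 20207/27798 = 47350/(-14 + 1936 - 3564) - 20207*1/27798 = 47350/(-1642) - 20207/27798 = 47350*(-1/1642) - 20207/27798 = -23675/821 - 20207/27798 = -674707597/22822158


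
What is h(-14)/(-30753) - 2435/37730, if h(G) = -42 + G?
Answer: -14554135/232062138 ≈ -0.062716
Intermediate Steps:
h(-14)/(-30753) - 2435/37730 = (-42 - 14)/(-30753) - 2435/37730 = -56*(-1/30753) - 2435*1/37730 = 56/30753 - 487/7546 = -14554135/232062138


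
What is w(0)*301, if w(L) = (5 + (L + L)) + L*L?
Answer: 1505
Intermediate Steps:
w(L) = 5 + L**2 + 2*L (w(L) = (5 + 2*L) + L**2 = 5 + L**2 + 2*L)
w(0)*301 = (5 + 0**2 + 2*0)*301 = (5 + 0 + 0)*301 = 5*301 = 1505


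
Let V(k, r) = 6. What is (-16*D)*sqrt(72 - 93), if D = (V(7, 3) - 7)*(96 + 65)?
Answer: 2576*I*sqrt(21) ≈ 11805.0*I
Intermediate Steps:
D = -161 (D = (6 - 7)*(96 + 65) = -1*161 = -161)
(-16*D)*sqrt(72 - 93) = (-16*(-161))*sqrt(72 - 93) = 2576*sqrt(-21) = 2576*(I*sqrt(21)) = 2576*I*sqrt(21)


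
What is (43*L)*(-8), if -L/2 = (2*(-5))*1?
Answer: -6880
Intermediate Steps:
L = 20 (L = -2*2*(-5) = -(-20) = -2*(-10) = 20)
(43*L)*(-8) = (43*20)*(-8) = 860*(-8) = -6880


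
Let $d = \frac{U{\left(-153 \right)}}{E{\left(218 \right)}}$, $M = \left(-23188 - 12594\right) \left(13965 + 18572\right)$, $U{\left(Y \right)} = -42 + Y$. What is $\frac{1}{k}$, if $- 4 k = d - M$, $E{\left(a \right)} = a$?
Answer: $- \frac{872}{253804087417} \approx -3.4357 \cdot 10^{-9}$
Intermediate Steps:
$M = -1164238934$ ($M = \left(-35782\right) 32537 = -1164238934$)
$d = - \frac{195}{218}$ ($d = \frac{-42 - 153}{218} = \left(-195\right) \frac{1}{218} = - \frac{195}{218} \approx -0.8945$)
$k = - \frac{253804087417}{872}$ ($k = - \frac{- \frac{195}{218} - -1164238934}{4} = - \frac{- \frac{195}{218} + 1164238934}{4} = \left(- \frac{1}{4}\right) \frac{253804087417}{218} = - \frac{253804087417}{872} \approx -2.9106 \cdot 10^{8}$)
$\frac{1}{k} = \frac{1}{- \frac{253804087417}{872}} = - \frac{872}{253804087417}$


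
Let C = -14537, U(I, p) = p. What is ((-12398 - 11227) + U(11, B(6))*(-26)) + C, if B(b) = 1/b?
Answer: -114499/3 ≈ -38166.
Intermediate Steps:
((-12398 - 11227) + U(11, B(6))*(-26)) + C = ((-12398 - 11227) - 26/6) - 14537 = (-23625 + (1/6)*(-26)) - 14537 = (-23625 - 13/3) - 14537 = -70888/3 - 14537 = -114499/3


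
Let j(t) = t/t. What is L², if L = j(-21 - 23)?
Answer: 1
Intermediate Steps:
j(t) = 1
L = 1
L² = 1² = 1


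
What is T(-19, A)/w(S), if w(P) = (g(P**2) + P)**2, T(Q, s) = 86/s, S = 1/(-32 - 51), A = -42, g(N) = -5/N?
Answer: -296227/171643816094016 ≈ -1.7258e-9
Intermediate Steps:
S = -1/83 (S = 1/(-83) = -1/83 ≈ -0.012048)
w(P) = (P - 5/P**2)**2 (w(P) = (-5/P**2 + P)**2 = (P - 5/P**2)**2)
T(-19, A)/w(S) = (86/(-42))/(((-5 + (-1/83)**3)**2/(-1/83)**4)) = (86*(-1/42))/((47458321*(-5 - 1/571787)**2)) = -43/(21*(47458321*(-2858936/571787)**2)) = -43/(21*(47458321*(8173515052096/326940373369))) = -43/(21*8173515052096/6889) = -43/21*6889/8173515052096 = -296227/171643816094016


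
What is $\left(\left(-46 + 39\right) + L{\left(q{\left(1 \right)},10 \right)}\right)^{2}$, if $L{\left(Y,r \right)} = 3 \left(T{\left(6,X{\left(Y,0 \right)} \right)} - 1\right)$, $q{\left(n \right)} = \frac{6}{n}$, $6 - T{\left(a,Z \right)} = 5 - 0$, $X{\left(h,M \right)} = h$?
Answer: $49$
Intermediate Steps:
$T{\left(a,Z \right)} = 1$ ($T{\left(a,Z \right)} = 6 - \left(5 - 0\right) = 6 - \left(5 + 0\right) = 6 - 5 = 1$)
$L{\left(Y,r \right)} = 0$ ($L{\left(Y,r \right)} = 3 \left(1 - 1\right) = 3 \cdot 0 = 0$)
$\left(\left(-46 + 39\right) + L{\left(q{\left(1 \right)},10 \right)}\right)^{2} = \left(\left(-46 + 39\right) + 0\right)^{2} = \left(-7 + 0\right)^{2} = \left(-7\right)^{2} = 49$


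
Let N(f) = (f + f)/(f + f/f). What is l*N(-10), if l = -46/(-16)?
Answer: 115/18 ≈ 6.3889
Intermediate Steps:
l = 23/8 (l = -46*(-1/16) = 23/8 ≈ 2.8750)
N(f) = 2*f/(1 + f) (N(f) = (2*f)/(f + 1) = (2*f)/(1 + f) = 2*f/(1 + f))
l*N(-10) = 23*(2*(-10)/(1 - 10))/8 = 23*(2*(-10)/(-9))/8 = 23*(2*(-10)*(-1/9))/8 = (23/8)*(20/9) = 115/18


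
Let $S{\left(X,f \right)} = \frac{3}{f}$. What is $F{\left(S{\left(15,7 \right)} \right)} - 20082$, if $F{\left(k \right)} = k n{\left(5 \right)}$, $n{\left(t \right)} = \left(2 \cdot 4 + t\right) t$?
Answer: $- \frac{140379}{7} \approx -20054.0$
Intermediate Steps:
$n{\left(t \right)} = t \left(8 + t\right)$ ($n{\left(t \right)} = \left(8 + t\right) t = t \left(8 + t\right)$)
$F{\left(k \right)} = 65 k$ ($F{\left(k \right)} = k 5 \left(8 + 5\right) = k 5 \cdot 13 = k 65 = 65 k$)
$F{\left(S{\left(15,7 \right)} \right)} - 20082 = 65 \cdot \frac{3}{7} - 20082 = \frac{195}{7} - 20082 = - \frac{140379}{7}$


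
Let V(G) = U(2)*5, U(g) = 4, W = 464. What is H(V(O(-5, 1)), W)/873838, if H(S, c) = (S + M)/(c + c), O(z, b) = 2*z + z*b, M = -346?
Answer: -163/405460832 ≈ -4.0201e-7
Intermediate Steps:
O(z, b) = 2*z + b*z
V(G) = 20 (V(G) = 4*5 = 20)
H(S, c) = (-346 + S)/(2*c) (H(S, c) = (S - 346)/(c + c) = (-346 + S)/((2*c)) = (-346 + S)*(1/(2*c)) = (-346 + S)/(2*c))
H(V(O(-5, 1)), W)/873838 = ((½)*(-346 + 20)/464)/873838 = ((½)*(1/464)*(-326))*(1/873838) = -163/464*1/873838 = -163/405460832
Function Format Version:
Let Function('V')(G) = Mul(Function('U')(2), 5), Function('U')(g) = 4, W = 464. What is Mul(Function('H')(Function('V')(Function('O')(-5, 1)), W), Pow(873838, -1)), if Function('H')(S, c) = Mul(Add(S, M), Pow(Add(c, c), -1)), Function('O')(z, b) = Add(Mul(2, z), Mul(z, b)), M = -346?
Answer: Rational(-163, 405460832) ≈ -4.0201e-7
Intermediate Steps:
Function('O')(z, b) = Add(Mul(2, z), Mul(b, z))
Function('V')(G) = 20 (Function('V')(G) = Mul(4, 5) = 20)
Function('H')(S, c) = Mul(Rational(1, 2), Pow(c, -1), Add(-346, S)) (Function('H')(S, c) = Mul(Add(S, -346), Pow(Add(c, c), -1)) = Mul(Add(-346, S), Pow(Mul(2, c), -1)) = Mul(Add(-346, S), Mul(Rational(1, 2), Pow(c, -1))) = Mul(Rational(1, 2), Pow(c, -1), Add(-346, S)))
Mul(Function('H')(Function('V')(Function('O')(-5, 1)), W), Pow(873838, -1)) = Mul(Mul(Rational(1, 2), Pow(464, -1), Add(-346, 20)), Pow(873838, -1)) = Mul(Mul(Rational(1, 2), Rational(1, 464), -326), Rational(1, 873838)) = Mul(Rational(-163, 464), Rational(1, 873838)) = Rational(-163, 405460832)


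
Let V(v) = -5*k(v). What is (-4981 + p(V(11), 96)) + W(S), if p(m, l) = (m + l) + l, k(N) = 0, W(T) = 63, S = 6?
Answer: -4726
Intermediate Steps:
V(v) = 0 (V(v) = -5*0 = 0)
p(m, l) = m + 2*l (p(m, l) = (l + m) + l = m + 2*l)
(-4981 + p(V(11), 96)) + W(S) = (-4981 + (0 + 2*96)) + 63 = (-4981 + (0 + 192)) + 63 = (-4981 + 192) + 63 = -4789 + 63 = -4726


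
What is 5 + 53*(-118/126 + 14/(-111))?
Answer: -119626/2331 ≈ -51.320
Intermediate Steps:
5 + 53*(-118/126 + 14/(-111)) = 5 + 53*(-118*1/126 + 14*(-1/111)) = 5 + 53*(-59/63 - 14/111) = 5 + 53*(-2477/2331) = 5 - 131281/2331 = -119626/2331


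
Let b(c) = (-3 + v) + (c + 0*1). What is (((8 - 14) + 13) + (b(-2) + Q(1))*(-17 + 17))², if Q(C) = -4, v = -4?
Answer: 49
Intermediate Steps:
b(c) = -7 + c (b(c) = (-3 - 4) + (c + 0*1) = -7 + (c + 0) = -7 + c)
(((8 - 14) + 13) + (b(-2) + Q(1))*(-17 + 17))² = (((8 - 14) + 13) + ((-7 - 2) - 4)*(-17 + 17))² = ((-6 + 13) + (-9 - 4)*0)² = (7 - 13*0)² = (7 + 0)² = 7² = 49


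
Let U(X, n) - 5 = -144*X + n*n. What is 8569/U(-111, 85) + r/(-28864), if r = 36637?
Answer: -301577851/335024448 ≈ -0.90017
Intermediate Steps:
U(X, n) = 5 + n² - 144*X (U(X, n) = 5 + (-144*X + n*n) = 5 + (-144*X + n²) = 5 + (n² - 144*X) = 5 + n² - 144*X)
8569/U(-111, 85) + r/(-28864) = 8569/(5 + 85² - 144*(-111)) + 36637/(-28864) = 8569/(5 + 7225 + 15984) + 36637*(-1/28864) = 8569/23214 - 36637/28864 = -301577851/335024448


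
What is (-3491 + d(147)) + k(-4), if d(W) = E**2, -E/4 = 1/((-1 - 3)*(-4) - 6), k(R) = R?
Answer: -87371/25 ≈ -3494.8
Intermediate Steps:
E = -2/5 (E = -4/((-1 - 3)*(-4) - 6) = -4/(-4*(-4) - 6) = -4/(16 - 6) = -4/10 = -4*1/10 = -2/5 ≈ -0.40000)
d(W) = 4/25 (d(W) = (-2/5)**2 = 4/25)
(-3491 + d(147)) + k(-4) = (-3491 + 4/25) - 4 = -87271/25 - 4 = -87371/25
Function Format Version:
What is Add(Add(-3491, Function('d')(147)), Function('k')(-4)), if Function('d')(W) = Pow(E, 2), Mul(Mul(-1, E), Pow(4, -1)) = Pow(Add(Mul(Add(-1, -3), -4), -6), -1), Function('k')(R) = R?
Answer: Rational(-87371, 25) ≈ -3494.8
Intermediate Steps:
E = Rational(-2, 5) (E = Mul(-4, Pow(Add(Mul(Add(-1, -3), -4), -6), -1)) = Mul(-4, Pow(Add(Mul(-4, -4), -6), -1)) = Mul(-4, Pow(Add(16, -6), -1)) = Mul(-4, Pow(10, -1)) = Mul(-4, Rational(1, 10)) = Rational(-2, 5) ≈ -0.40000)
Function('d')(W) = Rational(4, 25) (Function('d')(W) = Pow(Rational(-2, 5), 2) = Rational(4, 25))
Add(Add(-3491, Function('d')(147)), Function('k')(-4)) = Add(Add(-3491, Rational(4, 25)), -4) = Add(Rational(-87271, 25), -4) = Rational(-87371, 25)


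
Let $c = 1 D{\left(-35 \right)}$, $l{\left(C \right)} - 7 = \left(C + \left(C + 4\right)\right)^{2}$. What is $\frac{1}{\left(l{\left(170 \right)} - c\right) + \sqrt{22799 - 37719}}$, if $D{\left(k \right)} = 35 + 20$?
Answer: $\frac{14786}{1749008233} - \frac{i \sqrt{3730}}{6996032932} \approx 8.4539 \cdot 10^{-6} - 8.7298 \cdot 10^{-9} i$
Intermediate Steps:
$D{\left(k \right)} = 55$
$l{\left(C \right)} = 7 + \left(4 + 2 C\right)^{2}$ ($l{\left(C \right)} = 7 + \left(C + \left(C + 4\right)\right)^{2} = 7 + \left(C + \left(4 + C\right)\right)^{2} = 7 + \left(4 + 2 C\right)^{2}$)
$c = 55$ ($c = 1 \cdot 55 = 55$)
$\frac{1}{\left(l{\left(170 \right)} - c\right) + \sqrt{22799 - 37719}} = \frac{1}{\left(\left(7 + 4 \left(2 + 170\right)^{2}\right) - 55\right) + \sqrt{22799 - 37719}} = \frac{1}{\left(\left(7 + 4 \cdot 172^{2}\right) - 55\right) + \sqrt{-14920}} = \frac{1}{\left(\left(7 + 4 \cdot 29584\right) - 55\right) + 2 i \sqrt{3730}} = \frac{1}{\left(\left(7 + 118336\right) - 55\right) + 2 i \sqrt{3730}} = \frac{1}{\left(118343 - 55\right) + 2 i \sqrt{3730}} = \frac{1}{118288 + 2 i \sqrt{3730}}$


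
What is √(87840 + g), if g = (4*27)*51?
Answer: 6*√2593 ≈ 305.53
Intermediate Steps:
g = 5508 (g = 108*51 = 5508)
√(87840 + g) = √(87840 + 5508) = √93348 = 6*√2593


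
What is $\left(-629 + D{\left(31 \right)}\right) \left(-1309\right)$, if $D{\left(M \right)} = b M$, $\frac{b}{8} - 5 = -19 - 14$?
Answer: $9913057$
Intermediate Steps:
$b = -224$ ($b = 40 + 8 \left(-19 - 14\right) = 40 + 8 \left(-33\right) = 40 - 264 = -224$)
$D{\left(M \right)} = - 224 M$
$\left(-629 + D{\left(31 \right)}\right) \left(-1309\right) = \left(-629 - 6944\right) \left(-1309\right) = \left(-7573\right) \left(-1309\right) = 9913057$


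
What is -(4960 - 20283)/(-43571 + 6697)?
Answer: -15323/36874 ≈ -0.41555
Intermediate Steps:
-(4960 - 20283)/(-43571 + 6697) = -(-15323)/(-36874) = -(-15323)*(-1)/36874 = -1*15323/36874 = -15323/36874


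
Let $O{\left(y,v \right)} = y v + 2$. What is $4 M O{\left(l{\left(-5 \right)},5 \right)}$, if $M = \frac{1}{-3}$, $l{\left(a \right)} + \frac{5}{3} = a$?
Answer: $\frac{376}{9} \approx 41.778$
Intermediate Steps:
$l{\left(a \right)} = - \frac{5}{3} + a$
$M = - \frac{1}{3} \approx -0.33333$
$O{\left(y,v \right)} = 2 + v y$ ($O{\left(y,v \right)} = v y + 2 = 2 + v y$)
$4 M O{\left(l{\left(-5 \right)},5 \right)} = 4 \left(- \frac{1}{3}\right) \left(2 + 5 \left(- \frac{5}{3} - 5\right)\right) = - \frac{4 \left(2 + 5 \left(- \frac{20}{3}\right)\right)}{3} = - \frac{4 \left(2 - \frac{100}{3}\right)}{3} = \left(- \frac{4}{3}\right) \left(- \frac{94}{3}\right) = \frac{376}{9}$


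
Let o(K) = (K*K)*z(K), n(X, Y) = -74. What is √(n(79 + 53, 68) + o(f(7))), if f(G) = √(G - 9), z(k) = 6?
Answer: I*√86 ≈ 9.2736*I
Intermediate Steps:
f(G) = √(-9 + G)
o(K) = 6*K² (o(K) = (K*K)*6 = K²*6 = 6*K²)
√(n(79 + 53, 68) + o(f(7))) = √(-74 + 6*(√(-9 + 7))²) = √(-74 + 6*(√(-2))²) = √(-74 + 6*(I*√2)²) = √(-74 + 6*(-2)) = √(-74 - 12) = √(-86) = I*√86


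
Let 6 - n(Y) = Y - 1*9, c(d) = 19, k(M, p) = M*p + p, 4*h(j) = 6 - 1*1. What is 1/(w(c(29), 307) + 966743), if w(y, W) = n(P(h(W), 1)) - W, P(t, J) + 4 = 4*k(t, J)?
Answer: 1/966446 ≈ 1.0347e-6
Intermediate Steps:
h(j) = 5/4 (h(j) = (6 - 1*1)/4 = (6 - 1)/4 = (¼)*5 = 5/4)
k(M, p) = p + M*p
P(t, J) = -4 + 4*J*(1 + t) (P(t, J) = -4 + 4*(J*(1 + t)) = -4 + 4*J*(1 + t))
n(Y) = 15 - Y (n(Y) = 6 - (Y - 1*9) = 6 - (Y - 9) = 6 - (-9 + Y) = 6 + (9 - Y) = 15 - Y)
w(y, W) = 10 - W (w(y, W) = (15 - (-4 + 4*1*(1 + 5/4))) - W = (15 - (-4 + 4*1*(9/4))) - W = (15 - (-4 + 9)) - W = (15 - 1*5) - W = (15 - 5) - W = 10 - W)
1/(w(c(29), 307) + 966743) = 1/((10 - 1*307) + 966743) = 1/((10 - 307) + 966743) = 1/(-297 + 966743) = 1/966446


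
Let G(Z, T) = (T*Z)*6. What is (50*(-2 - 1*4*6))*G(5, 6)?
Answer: -234000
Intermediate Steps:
G(Z, T) = 6*T*Z
(50*(-2 - 1*4*6))*G(5, 6) = (50*(-2 - 1*4*6))*(6*6*5) = (50*(-2 - 4*6))*180 = (50*(-2 - 24))*180 = (50*(-26))*180 = -1300*180 = -234000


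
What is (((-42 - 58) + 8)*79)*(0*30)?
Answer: 0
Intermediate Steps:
(((-42 - 58) + 8)*79)*(0*30) = ((-100 + 8)*79)*0 = -92*79*0 = -7268*0 = 0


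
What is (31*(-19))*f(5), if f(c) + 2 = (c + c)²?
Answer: -57722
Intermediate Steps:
f(c) = -2 + 4*c² (f(c) = -2 + (c + c)² = -2 + (2*c)² = -2 + 4*c²)
(31*(-19))*f(5) = (31*(-19))*(-2 + 4*5²) = -589*(-2 + 4*25) = -589*(-2 + 100) = -589*98 = -57722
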